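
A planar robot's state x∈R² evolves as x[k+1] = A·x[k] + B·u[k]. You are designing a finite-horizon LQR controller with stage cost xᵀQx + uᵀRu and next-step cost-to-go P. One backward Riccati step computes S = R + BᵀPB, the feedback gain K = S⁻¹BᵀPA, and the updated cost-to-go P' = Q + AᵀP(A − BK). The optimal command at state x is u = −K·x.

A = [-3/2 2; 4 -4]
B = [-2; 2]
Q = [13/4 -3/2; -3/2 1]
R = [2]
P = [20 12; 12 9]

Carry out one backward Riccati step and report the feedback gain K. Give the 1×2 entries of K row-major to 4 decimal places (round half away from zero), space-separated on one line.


0.0000 -0.3636

BᵀP = [-16.0000 -6.0000]
S = R + BᵀPB = [2] + [20.0000] = [22.0000]
BᵀPA = [0.0000 -8.0000]
K = S⁻¹·BᵀPA = [0.0000 -0.3636]
A−BK = [-1.5000 1.2727; 4.0000 -3.2727]
AᵀP(A−BK) = [45.0000 -36.0000; -36.0000 29.0909]
P' = Q + AᵀP(A−BK) = [48.2500 -37.5000; -37.5000 30.0909]
tr(P') = 78.3409


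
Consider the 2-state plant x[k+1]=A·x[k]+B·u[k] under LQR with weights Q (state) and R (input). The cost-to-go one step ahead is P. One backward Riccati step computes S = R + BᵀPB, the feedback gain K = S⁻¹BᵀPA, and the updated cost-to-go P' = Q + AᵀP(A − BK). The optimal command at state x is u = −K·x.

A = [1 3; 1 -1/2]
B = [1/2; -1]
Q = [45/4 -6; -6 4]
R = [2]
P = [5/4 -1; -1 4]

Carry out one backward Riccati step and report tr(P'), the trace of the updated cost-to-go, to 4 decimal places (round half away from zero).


25.6774

BᵀP = [1.6250 -4.5000]
S = R + BᵀPB = [2] + [5.3125] = [7.3125]
BᵀPA = [-2.8750 7.1250]
K = S⁻¹·BᵀPA = [-0.3932 0.9744]
A−BK = [1.1966 2.5128; 0.6068 0.4744]
AᵀP(A−BK) = [2.1197 2.0513; 2.0513 8.3077]
P' = Q + AᵀP(A−BK) = [13.3697 -3.9487; -3.9487 12.3077]
tr(P') = 25.6774


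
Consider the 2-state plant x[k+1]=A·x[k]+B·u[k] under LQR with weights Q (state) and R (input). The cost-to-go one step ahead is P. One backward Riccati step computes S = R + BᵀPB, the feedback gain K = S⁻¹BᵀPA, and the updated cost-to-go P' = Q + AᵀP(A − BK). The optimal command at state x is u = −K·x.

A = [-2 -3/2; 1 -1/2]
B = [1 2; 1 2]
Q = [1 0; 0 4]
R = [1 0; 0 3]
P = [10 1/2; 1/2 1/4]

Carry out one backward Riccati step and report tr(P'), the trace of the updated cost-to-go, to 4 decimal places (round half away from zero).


BᵀP = [10.5000 0.7500; 21.0000 1.5000]
S = R + BᵀPB = [1 0; 0 3] + [11.2500 22.5000; 22.5000 45.0000] = [12.2500 22.5000; 22.5000 48.0000]
BᵀPA = [-20.2500 -16.1250; -40.5000 -32.2500]
K = S⁻¹·BᵀPA = [-0.7431 -0.5917; -0.4954 -0.3945]
A−BK = [-0.2661 -0.1193; 2.7339 0.8807]
AᵀP(A−BK) = [3.1376 1.6651; 1.6651 1.0482]
P' = Q + AᵀP(A−BK) = [4.1376 1.6651; 1.6651 5.0482]
tr(P') = 9.1858

9.1858


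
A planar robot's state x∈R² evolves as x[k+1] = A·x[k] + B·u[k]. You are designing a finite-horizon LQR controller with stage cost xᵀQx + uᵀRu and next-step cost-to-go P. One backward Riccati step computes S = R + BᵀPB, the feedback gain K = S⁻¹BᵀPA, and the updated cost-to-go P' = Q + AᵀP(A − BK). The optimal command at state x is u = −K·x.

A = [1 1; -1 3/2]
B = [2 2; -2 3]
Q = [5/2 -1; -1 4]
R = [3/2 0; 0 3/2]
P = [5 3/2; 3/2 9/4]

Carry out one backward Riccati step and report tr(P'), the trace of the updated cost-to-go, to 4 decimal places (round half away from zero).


BᵀP = [7.0000 -1.5000; 14.5000 9.7500]
S = R + BᵀPB = [3/2 0; 0 3/2] + [17.0000 9.5000; 9.5000 58.2500] = [18.5000 9.5000; 9.5000 59.7500]
BᵀPA = [8.5000 4.7500; 4.7500 29.1250]
K = S⁻¹·BᵀPA = [0.4559 0.0070; 0.0070 0.4863]
A−BK = [0.0743 0.0133; -0.1093 0.0550]
AᵀP(A−BK) = [0.3419 0.0053; 0.0053 0.3647]
P' = Q + AᵀP(A−BK) = [2.8419 -0.9947; -0.9947 4.3647]
tr(P') = 7.2066

7.2066


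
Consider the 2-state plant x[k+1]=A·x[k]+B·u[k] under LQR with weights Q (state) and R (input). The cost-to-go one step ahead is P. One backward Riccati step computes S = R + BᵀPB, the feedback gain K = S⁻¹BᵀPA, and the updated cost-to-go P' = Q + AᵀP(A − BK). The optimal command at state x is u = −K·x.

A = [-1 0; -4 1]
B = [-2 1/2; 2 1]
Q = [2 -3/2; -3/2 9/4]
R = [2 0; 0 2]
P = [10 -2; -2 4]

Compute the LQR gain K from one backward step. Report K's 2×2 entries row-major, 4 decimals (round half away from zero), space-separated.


-0.3243 0.1622 -2.3077 0.4615

BᵀP = [-24.0000 12.0000; 3.0000 3.0000]
S = R + BᵀPB = [2 0; 0 2] + [72.0000 0.0000; 0.0000 4.5000] = [74.0000 0.0000; 0.0000 6.5000]
BᵀPA = [-24.0000 12.0000; -15.0000 3.0000]
K = S⁻¹·BᵀPA = [-0.3243 0.1622; -2.3077 0.4615]
A−BK = [-0.4948 0.0936; -1.0437 0.2141]
AᵀP(A−BK) = [15.6008 -3.1850; -3.1850 0.6694]
P' = Q + AᵀP(A−BK) = [17.6008 -4.6850; -4.6850 2.9194]
tr(P') = 20.5203


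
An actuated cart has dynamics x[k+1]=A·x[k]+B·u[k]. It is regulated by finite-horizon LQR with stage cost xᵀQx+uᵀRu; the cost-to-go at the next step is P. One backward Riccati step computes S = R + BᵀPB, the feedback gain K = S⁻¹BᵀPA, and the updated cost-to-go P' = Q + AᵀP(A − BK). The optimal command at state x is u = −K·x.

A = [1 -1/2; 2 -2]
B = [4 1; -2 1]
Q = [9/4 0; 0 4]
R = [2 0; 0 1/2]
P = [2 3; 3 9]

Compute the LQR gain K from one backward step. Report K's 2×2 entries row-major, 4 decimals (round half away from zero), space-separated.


BᵀP = [2.0000 -6.0000; 5.0000 12.0000]
S = R + BᵀPB = [2 0; 0 1/2] + [20.0000 -4.0000; -4.0000 17.0000] = [22.0000 -4.0000; -4.0000 17.5000]
BᵀPA = [-10.0000 11.0000; 29.0000 -26.5000]
K = S⁻¹·BᵀPA = [-0.1599 0.2344; 1.6206 -1.4607]
A−BK = [0.0190 0.0230; 0.0596 -0.0705]
AᵀP(A−BK) = [1.4038 -1.2954; -1.2954 1.2127]
P' = Q + AᵀP(A−BK) = [3.6538 -1.2954; -1.2954 5.2127]
tr(P') = 8.8665

-0.1599 0.2344 1.6206 -1.4607


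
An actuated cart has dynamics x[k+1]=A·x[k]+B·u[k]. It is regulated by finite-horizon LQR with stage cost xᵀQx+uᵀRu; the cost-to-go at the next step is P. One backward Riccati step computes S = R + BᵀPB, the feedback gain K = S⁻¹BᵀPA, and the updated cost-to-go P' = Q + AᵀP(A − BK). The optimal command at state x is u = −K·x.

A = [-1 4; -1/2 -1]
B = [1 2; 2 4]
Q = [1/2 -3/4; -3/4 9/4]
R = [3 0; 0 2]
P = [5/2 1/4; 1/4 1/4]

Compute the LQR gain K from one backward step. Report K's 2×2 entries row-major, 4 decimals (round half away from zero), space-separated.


BᵀP = [3.0000 0.7500; 6.0000 1.5000]
S = R + BᵀPB = [3 0; 0 2] + [4.5000 9.0000; 9.0000 18.0000] = [7.5000 9.0000; 9.0000 20.0000]
BᵀPA = [-3.3750 11.2500; -6.7500 22.5000]
K = S⁻¹·BᵀPA = [-0.0978 0.3261; -0.2935 0.9783]
A−BK = [-0.3152 1.7174; 0.8696 -5.5652]
AᵀP(A−BK) = [0.5014 -2.4212; -2.4212 12.5707]
P' = Q + AᵀP(A−BK) = [1.0014 -3.1712; -3.1712 14.8207]
tr(P') = 15.8220

-0.0978 0.3261 -0.2935 0.9783


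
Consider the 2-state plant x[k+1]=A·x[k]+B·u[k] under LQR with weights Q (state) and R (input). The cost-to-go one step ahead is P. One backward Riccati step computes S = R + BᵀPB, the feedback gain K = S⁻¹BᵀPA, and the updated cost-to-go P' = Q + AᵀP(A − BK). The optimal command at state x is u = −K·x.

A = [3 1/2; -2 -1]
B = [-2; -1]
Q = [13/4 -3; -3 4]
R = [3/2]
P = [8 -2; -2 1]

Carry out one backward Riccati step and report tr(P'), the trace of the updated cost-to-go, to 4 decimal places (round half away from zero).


BᵀP = [-14.0000 3.0000]
S = R + BᵀPB = [3/2] + [25.0000] = [26.5000]
BᵀPA = [-48.0000 -10.0000]
K = S⁻¹·BᵀPA = [-1.8113 -0.3774]
A−BK = [-0.6226 -0.2547; -3.8113 -1.3774]
AᵀP(A−BK) = [13.0566 3.8868; 3.8868 1.2264]
P' = Q + AᵀP(A−BK) = [16.3066 0.8868; 0.8868 5.2264]
tr(P') = 21.5330

21.5330


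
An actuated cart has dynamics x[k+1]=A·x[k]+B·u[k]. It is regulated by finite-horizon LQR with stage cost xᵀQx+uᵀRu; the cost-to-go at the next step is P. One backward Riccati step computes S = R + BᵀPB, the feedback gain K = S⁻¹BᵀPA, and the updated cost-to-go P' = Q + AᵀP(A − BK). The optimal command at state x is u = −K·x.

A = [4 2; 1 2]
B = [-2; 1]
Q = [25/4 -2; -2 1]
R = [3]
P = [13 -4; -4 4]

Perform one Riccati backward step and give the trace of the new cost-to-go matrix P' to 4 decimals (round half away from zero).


BᵀP = [-30.0000 12.0000]
S = R + BᵀPB = [3] + [72.0000] = [75.0000]
BᵀPA = [-108.0000 -36.0000]
K = S⁻¹·BᵀPA = [-1.4400 -0.4800]
A−BK = [1.1200 1.0400; 2.4400 2.4800]
AᵀP(A−BK) = [24.4800 20.1600; 20.1600 18.7200]
P' = Q + AᵀP(A−BK) = [30.7300 18.1600; 18.1600 19.7200]
tr(P') = 50.4500

50.4500


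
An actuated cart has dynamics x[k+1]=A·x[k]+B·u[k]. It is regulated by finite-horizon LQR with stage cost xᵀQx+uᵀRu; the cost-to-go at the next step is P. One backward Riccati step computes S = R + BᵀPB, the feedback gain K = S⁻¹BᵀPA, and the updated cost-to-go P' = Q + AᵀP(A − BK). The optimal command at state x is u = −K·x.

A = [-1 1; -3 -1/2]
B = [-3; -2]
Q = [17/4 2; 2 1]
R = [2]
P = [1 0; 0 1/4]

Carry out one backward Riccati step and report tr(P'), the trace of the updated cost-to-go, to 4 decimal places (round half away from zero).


7.2448

BᵀP = [-3.0000 -0.5000]
S = R + BᵀPB = [2] + [10.0000] = [12.0000]
BᵀPA = [4.5000 -2.7500]
K = S⁻¹·BᵀPA = [0.3750 -0.2292]
A−BK = [0.1250 0.3125; -2.2500 -0.9583]
AᵀP(A−BK) = [1.5625 0.4063; 0.4063 0.4323]
P' = Q + AᵀP(A−BK) = [5.8125 2.4063; 2.4063 1.4323]
tr(P') = 7.2448


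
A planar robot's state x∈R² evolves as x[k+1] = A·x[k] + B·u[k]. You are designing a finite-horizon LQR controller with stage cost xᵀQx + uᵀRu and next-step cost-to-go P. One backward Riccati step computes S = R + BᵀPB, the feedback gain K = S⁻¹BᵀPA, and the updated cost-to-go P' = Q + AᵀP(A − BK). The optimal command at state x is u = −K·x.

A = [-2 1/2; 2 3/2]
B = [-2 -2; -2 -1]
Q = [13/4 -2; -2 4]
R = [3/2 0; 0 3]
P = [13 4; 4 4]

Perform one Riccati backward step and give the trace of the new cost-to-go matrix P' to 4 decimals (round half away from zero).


24.9852

BᵀP = [-34.0000 -16.0000; -30.0000 -12.0000]
S = R + BᵀPB = [3/2 0; 0 3] + [100.0000 84.0000; 84.0000 72.0000] = [101.5000 84.0000; 84.0000 75.0000]
BᵀPA = [36.0000 -41.0000; 36.0000 -33.0000]
K = S⁻¹·BᵀPA = [-0.5822 -0.5445; 1.1321 0.1698]
A−BK = [-0.9003 -0.2493; 1.9677 0.5809]
AᵀP(A−BK) = [16.2049 4.4879; 4.4879 1.5303]
P' = Q + AᵀP(A−BK) = [19.4549 2.4879; 2.4879 5.5303]
tr(P') = 24.9852


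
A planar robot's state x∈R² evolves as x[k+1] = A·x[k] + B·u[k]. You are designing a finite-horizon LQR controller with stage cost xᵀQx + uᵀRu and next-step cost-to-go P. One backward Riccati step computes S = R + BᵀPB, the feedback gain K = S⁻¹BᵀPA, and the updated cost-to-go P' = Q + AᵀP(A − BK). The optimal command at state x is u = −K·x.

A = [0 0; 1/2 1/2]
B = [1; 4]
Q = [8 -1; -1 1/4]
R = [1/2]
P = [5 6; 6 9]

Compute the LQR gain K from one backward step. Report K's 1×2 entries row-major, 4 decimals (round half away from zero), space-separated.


BᵀP = [29.0000 42.0000]
S = R + BᵀPB = [1/2] + [197.0000] = [197.5000]
BᵀPA = [21.0000 21.0000]
K = S⁻¹·BᵀPA = [0.1063 0.1063]
A−BK = [-0.1063 -0.1063; 0.0747 0.0747]
AᵀP(A−BK) = [0.0171 0.0171; 0.0171 0.0171]
P' = Q + AᵀP(A−BK) = [8.0171 -0.9829; -0.9829 0.2671]
tr(P') = 8.2842

0.1063 0.1063


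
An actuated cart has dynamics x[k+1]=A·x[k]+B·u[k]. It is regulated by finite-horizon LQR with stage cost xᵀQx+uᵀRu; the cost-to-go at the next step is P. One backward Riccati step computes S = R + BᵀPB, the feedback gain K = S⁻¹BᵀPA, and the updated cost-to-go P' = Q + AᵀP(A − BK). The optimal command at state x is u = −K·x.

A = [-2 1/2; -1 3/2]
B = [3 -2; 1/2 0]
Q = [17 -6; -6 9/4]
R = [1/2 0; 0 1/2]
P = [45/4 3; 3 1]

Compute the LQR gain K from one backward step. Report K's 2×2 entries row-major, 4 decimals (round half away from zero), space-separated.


-0.5545 0.2827 0.2617 -0.0070

BᵀP = [35.2500 9.5000; -22.5000 -6.0000]
S = R + BᵀPB = [1/2 0; 0 1/2] + [110.5000 -70.5000; -70.5000 45.0000] = [111.0000 -70.5000; -70.5000 45.5000]
BᵀPA = [-80.0000 31.8750; 51.0000 -20.2500]
K = S⁻¹·BᵀPA = [-0.5545 0.2827; 0.2617 -0.0070]
A−BK = [0.1869 -0.3621; -0.7227 1.3586]
AᵀP(A−BK) = [0.2928 -0.2757; -0.2757 0.4092]
P' = Q + AᵀP(A−BK) = [17.2928 -6.2757; -6.2757 2.6592]
tr(P') = 19.9520


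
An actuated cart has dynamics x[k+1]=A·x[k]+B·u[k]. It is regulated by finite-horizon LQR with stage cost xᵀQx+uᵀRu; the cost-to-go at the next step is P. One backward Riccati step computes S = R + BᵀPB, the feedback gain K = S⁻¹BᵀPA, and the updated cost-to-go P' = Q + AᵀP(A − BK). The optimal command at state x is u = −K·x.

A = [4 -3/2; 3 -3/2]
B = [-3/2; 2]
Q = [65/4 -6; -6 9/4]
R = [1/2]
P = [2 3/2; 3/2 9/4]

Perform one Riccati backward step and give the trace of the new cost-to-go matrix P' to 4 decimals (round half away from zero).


111.6719

BᵀP = [0.0000 2.2500]
S = R + BᵀPB = [1/2] + [4.5000] = [5.0000]
BᵀPA = [6.7500 -3.3750]
K = S⁻¹·BᵀPA = [1.3500 -0.6750]
A−BK = [6.0250 -2.5125; 0.3000 -0.1500]
AᵀP(A−BK) = [79.1375 -33.3188; -33.3188 14.0344]
P' = Q + AᵀP(A−BK) = [95.3875 -39.3188; -39.3188 16.2844]
tr(P') = 111.6719


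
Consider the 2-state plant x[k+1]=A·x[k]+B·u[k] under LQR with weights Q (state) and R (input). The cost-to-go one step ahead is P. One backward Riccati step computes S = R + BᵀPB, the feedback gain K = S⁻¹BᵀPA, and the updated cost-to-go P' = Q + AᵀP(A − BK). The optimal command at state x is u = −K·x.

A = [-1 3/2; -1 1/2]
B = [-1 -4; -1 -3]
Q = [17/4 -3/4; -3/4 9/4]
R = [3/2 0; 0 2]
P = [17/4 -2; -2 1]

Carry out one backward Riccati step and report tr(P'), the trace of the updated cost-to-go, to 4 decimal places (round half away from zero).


7.0565

BᵀP = [-2.2500 1.0000; -11.0000 5.0000]
S = R + BᵀPB = [3/2 0; 0 2] + [1.2500 6.0000; 6.0000 29.0000] = [2.7500 6.0000; 6.0000 31.0000]
BᵀPA = [1.2500 -2.8750; 6.0000 -14.0000]
K = S⁻¹·BᵀPA = [0.0558 -0.1041; 0.1827 -0.4315]
A−BK = [-0.2132 -0.3299; -0.3959 -0.8985]
AᵀP(A−BK) = [0.0838 -0.1561; -0.1561 0.4727]
P' = Q + AᵀP(A−BK) = [4.3338 -0.9061; -0.9061 2.7227]
tr(P') = 7.0565


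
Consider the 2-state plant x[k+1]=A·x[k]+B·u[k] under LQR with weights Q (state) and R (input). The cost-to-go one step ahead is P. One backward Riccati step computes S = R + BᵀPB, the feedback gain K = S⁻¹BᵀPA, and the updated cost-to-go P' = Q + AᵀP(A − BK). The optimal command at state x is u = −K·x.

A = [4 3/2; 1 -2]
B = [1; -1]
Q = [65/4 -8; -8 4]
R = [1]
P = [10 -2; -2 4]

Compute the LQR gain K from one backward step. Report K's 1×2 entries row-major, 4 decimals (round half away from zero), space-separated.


2.2105 1.5789

BᵀP = [12.0000 -6.0000]
S = R + BᵀPB = [1] + [18.0000] = [19.0000]
BᵀPA = [42.0000 30.0000]
K = S⁻¹·BᵀPA = [2.2105 1.5789]
A−BK = [1.7895 -0.0789; 3.2105 -0.4211]
AᵀP(A−BK) = [55.1579 -1.3158; -1.3158 3.1316]
P' = Q + AᵀP(A−BK) = [71.4079 -9.3158; -9.3158 7.1316]
tr(P') = 78.5395


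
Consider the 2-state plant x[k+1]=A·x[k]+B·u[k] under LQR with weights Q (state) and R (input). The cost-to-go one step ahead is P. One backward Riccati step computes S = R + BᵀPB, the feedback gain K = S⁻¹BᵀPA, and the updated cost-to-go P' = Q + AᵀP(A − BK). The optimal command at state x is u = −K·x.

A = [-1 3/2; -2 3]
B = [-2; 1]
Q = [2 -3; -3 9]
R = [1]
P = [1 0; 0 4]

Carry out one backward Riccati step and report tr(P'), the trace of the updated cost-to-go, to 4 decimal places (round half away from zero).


BᵀP = [-2.0000 4.0000]
S = R + BᵀPB = [1] + [8.0000] = [9.0000]
BᵀPA = [-6.0000 9.0000]
K = S⁻¹·BᵀPA = [-0.6667 1.0000]
A−BK = [-2.3333 3.5000; -1.3333 2.0000]
AᵀP(A−BK) = [13.0000 -19.5000; -19.5000 29.2500]
P' = Q + AᵀP(A−BK) = [15.0000 -22.5000; -22.5000 38.2500]
tr(P') = 53.2500

53.2500


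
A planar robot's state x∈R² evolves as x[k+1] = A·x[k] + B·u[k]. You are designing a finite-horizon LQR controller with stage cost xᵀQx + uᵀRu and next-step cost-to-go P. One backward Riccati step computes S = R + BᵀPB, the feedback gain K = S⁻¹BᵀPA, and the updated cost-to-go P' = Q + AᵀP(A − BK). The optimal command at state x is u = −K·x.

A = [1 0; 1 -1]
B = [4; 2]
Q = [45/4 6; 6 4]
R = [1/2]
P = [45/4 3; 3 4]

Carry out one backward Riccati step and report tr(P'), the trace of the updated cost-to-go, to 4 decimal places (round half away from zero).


BᵀP = [51.0000 20.0000]
S = R + BᵀPB = [1/2] + [244.0000] = [244.5000]
BᵀPA = [71.0000 -20.0000]
K = S⁻¹·BᵀPA = [0.2904 -0.0818]
A−BK = [-0.1616 0.3272; 0.4192 -0.8364]
AᵀP(A−BK) = [0.6324 -1.1922; -1.1922 2.3640]
P' = Q + AᵀP(A−BK) = [11.8824 4.8078; 4.8078 6.3640]
tr(P') = 18.2464

18.2464


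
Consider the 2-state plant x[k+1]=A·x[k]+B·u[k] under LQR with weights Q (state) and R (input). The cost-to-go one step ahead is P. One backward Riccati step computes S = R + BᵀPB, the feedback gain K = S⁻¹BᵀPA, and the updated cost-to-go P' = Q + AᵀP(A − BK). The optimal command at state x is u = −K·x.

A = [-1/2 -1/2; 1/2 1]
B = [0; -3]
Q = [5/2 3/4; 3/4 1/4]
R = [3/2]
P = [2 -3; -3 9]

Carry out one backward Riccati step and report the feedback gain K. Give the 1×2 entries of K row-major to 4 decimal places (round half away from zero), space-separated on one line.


-0.2182 -0.3818

BᵀP = [9.0000 -27.0000]
S = R + BᵀPB = [3/2] + [81.0000] = [82.5000]
BᵀPA = [-18.0000 -31.5000]
K = S⁻¹·BᵀPA = [-0.2182 -0.3818]
A−BK = [-0.5000 -0.5000; -0.1545 -0.1455]
AᵀP(A−BK) = [0.3227 0.3773; 0.3773 0.4727]
P' = Q + AᵀP(A−BK) = [2.8227 1.1273; 1.1273 0.7227]
tr(P') = 3.5455


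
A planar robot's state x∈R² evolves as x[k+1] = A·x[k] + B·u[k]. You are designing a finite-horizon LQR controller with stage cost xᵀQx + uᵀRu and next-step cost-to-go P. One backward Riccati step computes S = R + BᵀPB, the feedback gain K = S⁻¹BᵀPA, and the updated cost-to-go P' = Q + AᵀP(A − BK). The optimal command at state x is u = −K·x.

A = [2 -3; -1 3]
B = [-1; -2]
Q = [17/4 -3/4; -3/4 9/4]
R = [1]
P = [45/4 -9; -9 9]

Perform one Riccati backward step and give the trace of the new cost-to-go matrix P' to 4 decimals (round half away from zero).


217.1735

BᵀP = [6.7500 -9.0000]
S = R + BᵀPB = [1] + [11.2500] = [12.2500]
BᵀPA = [22.5000 -47.2500]
K = S⁻¹·BᵀPA = [1.8367 -3.8571]
A−BK = [3.8367 -6.8571; 2.6735 -4.7143]
AᵀP(A−BK) = [48.6735 -88.7143; -88.7143 162.0000]
P' = Q + AᵀP(A−BK) = [52.9235 -89.4643; -89.4643 164.2500]
tr(P') = 217.1735


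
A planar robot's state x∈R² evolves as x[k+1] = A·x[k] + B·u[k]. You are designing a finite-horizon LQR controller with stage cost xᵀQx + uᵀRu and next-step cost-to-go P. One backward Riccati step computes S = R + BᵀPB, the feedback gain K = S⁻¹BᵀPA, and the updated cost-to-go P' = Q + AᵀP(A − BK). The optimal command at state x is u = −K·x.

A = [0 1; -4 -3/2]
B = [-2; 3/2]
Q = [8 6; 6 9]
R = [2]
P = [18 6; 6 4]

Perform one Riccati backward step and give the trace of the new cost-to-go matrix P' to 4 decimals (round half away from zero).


BᵀP = [-27.0000 -6.0000]
S = R + BᵀPB = [2] + [45.0000] = [47.0000]
BᵀPA = [24.0000 -18.0000]
K = S⁻¹·BᵀPA = [0.5106 -0.3830]
A−BK = [1.0213 0.2340; -4.7660 -0.9255]
AᵀP(A−BK) = [51.7447 9.1915; 9.1915 2.1064]
P' = Q + AᵀP(A−BK) = [59.7447 15.1915; 15.1915 11.1064]
tr(P') = 70.8511

70.8511


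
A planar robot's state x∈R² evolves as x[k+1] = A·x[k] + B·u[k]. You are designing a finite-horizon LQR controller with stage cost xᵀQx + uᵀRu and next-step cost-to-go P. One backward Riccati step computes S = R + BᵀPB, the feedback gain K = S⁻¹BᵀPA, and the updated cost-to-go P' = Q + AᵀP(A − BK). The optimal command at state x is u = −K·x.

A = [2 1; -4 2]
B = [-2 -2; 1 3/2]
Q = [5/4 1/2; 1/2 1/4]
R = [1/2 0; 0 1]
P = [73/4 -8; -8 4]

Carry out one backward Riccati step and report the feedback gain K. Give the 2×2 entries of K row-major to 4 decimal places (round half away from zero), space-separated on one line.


-0.6757 -0.2943 -0.7984 0.2330

BᵀP = [-44.5000 20.0000; -48.5000 22.0000]
S = R + BᵀPB = [1/2 0; 0 1] + [109.0000 119.0000; 119.0000 130.0000] = [109.5000 119.0000; 119.0000 131.0000]
BᵀPA = [-169.0000 -4.5000; -185.0000 -4.5000]
K = S⁻¹·BᵀPA = [-0.6757 -0.2943; -0.7984 0.2330]
A−BK = [-0.9482 0.8774; -2.1267 1.9448]
AᵀP(A−BK) = [3.1008 -2.1335; -2.1335 1.9741]
P' = Q + AᵀP(A−BK) = [4.3508 -1.6335; -1.6335 2.2241]
tr(P') = 6.5749


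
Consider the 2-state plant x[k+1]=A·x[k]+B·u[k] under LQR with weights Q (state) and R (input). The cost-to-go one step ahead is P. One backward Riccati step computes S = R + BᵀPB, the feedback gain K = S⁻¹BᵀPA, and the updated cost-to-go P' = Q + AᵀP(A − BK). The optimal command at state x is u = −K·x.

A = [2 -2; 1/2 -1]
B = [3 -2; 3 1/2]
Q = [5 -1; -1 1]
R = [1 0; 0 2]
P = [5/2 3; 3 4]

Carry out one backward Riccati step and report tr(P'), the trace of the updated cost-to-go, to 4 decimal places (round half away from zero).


BᵀP = [16.5000 21.0000; -3.5000 -4.0000]
S = R + BᵀPB = [1 0; 0 2] + [112.5000 -22.5000; -22.5000 5.0000] = [113.5000 -22.5000; -22.5000 7.0000]
BᵀPA = [43.5000 -54.0000; -9.0000 11.0000]
K = S⁻¹·BᵀPA = [0.3539 -0.4527; -0.1483 0.1162]
A−BK = [0.6418 -0.4094; -0.4874 0.3001]
AᵀP(A−BK) = [0.2723 -0.2602; -0.2602 0.2741]
P' = Q + AᵀP(A−BK) = [5.2723 -1.2602; -1.2602 1.2741]
tr(P') = 6.5464

6.5464


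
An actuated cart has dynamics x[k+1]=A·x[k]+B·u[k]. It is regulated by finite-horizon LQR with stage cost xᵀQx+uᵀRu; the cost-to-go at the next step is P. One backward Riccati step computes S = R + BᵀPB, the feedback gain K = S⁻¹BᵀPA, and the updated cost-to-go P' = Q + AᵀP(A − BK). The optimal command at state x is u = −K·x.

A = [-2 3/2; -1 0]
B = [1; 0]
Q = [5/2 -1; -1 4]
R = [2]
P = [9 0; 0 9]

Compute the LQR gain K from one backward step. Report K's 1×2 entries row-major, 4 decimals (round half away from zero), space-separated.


BᵀP = [9.0000 0.0000]
S = R + BᵀPB = [2] + [9.0000] = [11.0000]
BᵀPA = [-18.0000 13.5000]
K = S⁻¹·BᵀPA = [-1.6364 1.2273]
A−BK = [-0.3636 0.2727; -1.0000 0.0000]
AᵀP(A−BK) = [15.5455 -4.9091; -4.9091 3.6818]
P' = Q + AᵀP(A−BK) = [18.0455 -5.9091; -5.9091 7.6818]
tr(P') = 25.7273

-1.6364 1.2273


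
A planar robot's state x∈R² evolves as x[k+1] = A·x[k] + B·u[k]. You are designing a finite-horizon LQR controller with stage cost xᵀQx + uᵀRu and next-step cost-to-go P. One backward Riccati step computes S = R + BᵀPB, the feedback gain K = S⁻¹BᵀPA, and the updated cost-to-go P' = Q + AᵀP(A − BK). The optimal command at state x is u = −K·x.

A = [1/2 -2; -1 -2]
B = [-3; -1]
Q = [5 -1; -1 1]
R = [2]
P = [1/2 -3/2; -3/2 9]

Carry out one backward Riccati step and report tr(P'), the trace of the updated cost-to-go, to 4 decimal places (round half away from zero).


BᵀP = [0.0000 -4.5000]
S = R + BᵀPB = [2] + [4.5000] = [6.5000]
BᵀPA = [4.5000 9.0000]
K = S⁻¹·BᵀPA = [0.6923 1.3846]
A−BK = [2.5769 2.1538; -0.3077 -0.6154]
AᵀP(A−BK) = [7.5096 9.7692; 9.7692 13.5385]
P' = Q + AᵀP(A−BK) = [12.5096 8.7692; 8.7692 14.5385]
tr(P') = 27.0481

27.0481


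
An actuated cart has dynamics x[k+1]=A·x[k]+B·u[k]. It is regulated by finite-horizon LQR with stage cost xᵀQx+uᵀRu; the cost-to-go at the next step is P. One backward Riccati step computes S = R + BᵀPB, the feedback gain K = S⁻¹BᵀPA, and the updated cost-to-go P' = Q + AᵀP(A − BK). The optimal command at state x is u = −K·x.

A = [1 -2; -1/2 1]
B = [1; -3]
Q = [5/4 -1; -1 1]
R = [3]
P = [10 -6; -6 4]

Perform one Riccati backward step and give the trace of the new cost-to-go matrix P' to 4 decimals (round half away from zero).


BᵀP = [28.0000 -18.0000]
S = R + BᵀPB = [3] + [82.0000] = [85.0000]
BᵀPA = [37.0000 -74.0000]
K = S⁻¹·BᵀPA = [0.4353 -0.8706]
A−BK = [0.5647 -1.1294; 0.8059 -1.6118]
AᵀP(A−BK) = [0.8941 -1.7882; -1.7882 3.5765]
P' = Q + AᵀP(A−BK) = [2.1441 -2.7882; -2.7882 4.5765]
tr(P') = 6.7206

6.7206


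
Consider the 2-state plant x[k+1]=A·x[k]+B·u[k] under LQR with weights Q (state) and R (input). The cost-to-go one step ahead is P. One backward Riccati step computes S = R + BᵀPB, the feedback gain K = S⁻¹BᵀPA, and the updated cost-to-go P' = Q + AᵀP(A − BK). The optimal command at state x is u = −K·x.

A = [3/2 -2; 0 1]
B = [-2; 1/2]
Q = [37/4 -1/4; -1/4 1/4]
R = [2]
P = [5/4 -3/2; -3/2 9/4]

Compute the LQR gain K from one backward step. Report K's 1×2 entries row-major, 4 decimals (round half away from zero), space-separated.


-0.4615 1.0059

BᵀP = [-3.2500 4.1250]
S = R + BᵀPB = [2] + [8.5625] = [10.5625]
BᵀPA = [-4.8750 10.6250]
K = S⁻¹·BᵀPA = [-0.4615 1.0059]
A−BK = [0.5769 0.0118; 0.2308 0.4970]
AᵀP(A−BK) = [0.5625 -1.0962; -1.0962 2.5621]
P' = Q + AᵀP(A−BK) = [9.8125 -1.3462; -1.3462 2.8121]
tr(P') = 12.6246


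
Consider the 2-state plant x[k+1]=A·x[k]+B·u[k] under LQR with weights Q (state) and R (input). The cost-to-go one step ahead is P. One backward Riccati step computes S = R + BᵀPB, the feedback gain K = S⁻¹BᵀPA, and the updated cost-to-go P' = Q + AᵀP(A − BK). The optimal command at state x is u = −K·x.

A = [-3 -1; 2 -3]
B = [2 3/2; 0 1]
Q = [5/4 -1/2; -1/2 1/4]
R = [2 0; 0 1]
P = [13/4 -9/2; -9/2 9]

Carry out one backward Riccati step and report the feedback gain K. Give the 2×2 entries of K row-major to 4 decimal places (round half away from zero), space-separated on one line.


BᵀP = [6.5000 -9.0000; 0.3750 2.2500]
S = R + BᵀPB = [2 0; 0 1] + [13.0000 0.7500; 0.7500 2.8125] = [15.0000 0.7500; 0.7500 3.8125]
BᵀPA = [-37.5000 20.5000; 3.3750 -7.1250]
K = S⁻¹·BᵀPA = [-2.5695 1.4746; 1.3907 -2.1589]
A−BK = [0.0530 -0.7108; 0.6093 -0.8411]
AᵀP(A−BK) = [18.1987 -13.1656; -13.1656 11.6380]
P' = Q + AᵀP(A−BK) = [19.4487 -13.6656; -13.6656 11.8880]
tr(P') = 31.3366

-2.5695 1.4746 1.3907 -2.1589


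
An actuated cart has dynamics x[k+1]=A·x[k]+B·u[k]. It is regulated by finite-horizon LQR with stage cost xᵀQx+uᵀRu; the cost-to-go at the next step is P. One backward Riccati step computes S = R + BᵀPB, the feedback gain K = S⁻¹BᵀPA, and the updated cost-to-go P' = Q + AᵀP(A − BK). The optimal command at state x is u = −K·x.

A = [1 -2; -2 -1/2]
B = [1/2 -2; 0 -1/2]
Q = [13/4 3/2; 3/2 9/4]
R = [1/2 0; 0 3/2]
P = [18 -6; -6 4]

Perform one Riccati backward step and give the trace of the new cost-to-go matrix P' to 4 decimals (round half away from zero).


BᵀP = [9.0000 -3.0000; -33.0000 10.0000]
S = R + BᵀPB = [1/2 0; 0 3/2] + [4.5000 -16.5000; -16.5000 61.0000] = [5.0000 -16.5000; -16.5000 62.5000]
BᵀPA = [15.0000 -16.5000; -53.0000 61.0000]
K = S⁻¹·BᵀPA = [1.5652 -0.6149; -0.4348 0.8137]
A−BK = [-0.6522 -0.0652; -2.2174 -0.0932]
AᵀP(A−BK) = [11.4783 -0.6522; -0.6522 1.2205]
P' = Q + AᵀP(A−BK) = [14.7283 0.8478; 0.8478 3.4705]
tr(P') = 18.1988

18.1988


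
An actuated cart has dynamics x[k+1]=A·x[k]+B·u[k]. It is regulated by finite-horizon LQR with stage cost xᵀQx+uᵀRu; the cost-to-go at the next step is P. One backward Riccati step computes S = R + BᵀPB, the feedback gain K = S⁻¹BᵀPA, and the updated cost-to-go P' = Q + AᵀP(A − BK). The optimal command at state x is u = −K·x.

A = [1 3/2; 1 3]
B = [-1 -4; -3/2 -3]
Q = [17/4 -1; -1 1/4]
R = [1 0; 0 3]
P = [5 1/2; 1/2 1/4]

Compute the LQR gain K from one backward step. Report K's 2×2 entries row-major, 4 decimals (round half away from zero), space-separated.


BᵀP = [-5.7500 -0.8750; -21.5000 -2.7500]
S = R + BᵀPB = [1 0; 0 3] + [7.0625 25.6250; 25.6250 94.2500] = [8.0625 25.6250; 25.6250 97.2500]
BᵀPA = [-6.6250 -11.2500; -24.2500 -40.5000]
K = S⁻¹·BᵀPA = [-0.1795 -0.4414; -0.2021 -0.3001]
A−BK = [0.0123 -0.1420; 0.1246 1.4375]
AᵀP(A−BK) = [0.1609 0.2972; 0.2972 0.8784]
P' = Q + AᵀP(A−BK) = [4.4109 -0.7028; -0.7028 1.1284]
tr(P') = 5.5392

-0.1795 -0.4414 -0.2021 -0.3001


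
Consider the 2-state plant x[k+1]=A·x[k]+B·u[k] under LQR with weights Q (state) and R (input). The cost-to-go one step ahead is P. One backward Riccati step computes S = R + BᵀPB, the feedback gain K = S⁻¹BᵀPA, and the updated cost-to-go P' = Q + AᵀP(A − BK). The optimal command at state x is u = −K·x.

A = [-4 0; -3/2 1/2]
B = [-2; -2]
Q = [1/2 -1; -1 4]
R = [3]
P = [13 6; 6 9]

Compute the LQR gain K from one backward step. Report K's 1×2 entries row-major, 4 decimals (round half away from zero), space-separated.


1.4173 -0.1079

BᵀP = [-38.0000 -30.0000]
S = R + BᵀPB = [3] + [136.0000] = [139.0000]
BᵀPA = [197.0000 -15.0000]
K = S⁻¹·BᵀPA = [1.4173 -0.1079]
A−BK = [-1.1655 -0.2158; 1.3345 0.2842]
AᵀP(A−BK) = [21.0486 2.5090; 2.5090 0.6313]
P' = Q + AᵀP(A−BK) = [21.5486 1.5090; 1.5090 4.6313]
tr(P') = 26.1799


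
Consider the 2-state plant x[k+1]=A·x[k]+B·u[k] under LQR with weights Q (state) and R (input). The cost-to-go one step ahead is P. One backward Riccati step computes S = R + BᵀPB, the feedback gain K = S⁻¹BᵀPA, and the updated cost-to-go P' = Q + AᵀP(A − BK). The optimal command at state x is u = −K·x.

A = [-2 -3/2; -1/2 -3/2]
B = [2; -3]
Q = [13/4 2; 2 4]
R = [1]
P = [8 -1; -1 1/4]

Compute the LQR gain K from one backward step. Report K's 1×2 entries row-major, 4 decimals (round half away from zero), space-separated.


-0.7751 -0.5159

BᵀP = [19.0000 -2.7500]
S = R + BᵀPB = [1] + [46.2500] = [47.2500]
BᵀPA = [-36.6250 -24.3750]
K = S⁻¹·BᵀPA = [-0.7751 -0.5159]
A−BK = [-0.4497 -0.4683; -2.8254 -3.0476]
AᵀP(A−BK) = [1.6733 1.5437; 1.5437 1.4881]
P' = Q + AᵀP(A−BK) = [4.9233 3.5437; 3.5437 5.4881]
tr(P') = 10.4114


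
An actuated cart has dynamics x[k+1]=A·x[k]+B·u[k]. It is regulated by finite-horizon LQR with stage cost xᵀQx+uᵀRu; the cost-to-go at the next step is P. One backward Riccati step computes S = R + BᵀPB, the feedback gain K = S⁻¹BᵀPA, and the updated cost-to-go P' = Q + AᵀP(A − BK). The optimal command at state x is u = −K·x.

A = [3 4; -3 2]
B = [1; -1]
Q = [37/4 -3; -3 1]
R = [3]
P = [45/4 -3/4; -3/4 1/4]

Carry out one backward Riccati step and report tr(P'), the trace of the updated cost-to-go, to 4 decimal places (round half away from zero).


BᵀP = [12.0000 -1.0000]
S = R + BᵀPB = [3] + [13.0000] = [16.0000]
BᵀPA = [39.0000 46.0000]
K = S⁻¹·BᵀPA = [2.4375 2.8750]
A−BK = [0.5625 1.1250; -0.5625 4.8750]
AᵀP(A−BK) = [21.9375 25.8750; 25.8750 36.7500]
P' = Q + AᵀP(A−BK) = [31.1875 22.8750; 22.8750 37.7500]
tr(P') = 68.9375

68.9375


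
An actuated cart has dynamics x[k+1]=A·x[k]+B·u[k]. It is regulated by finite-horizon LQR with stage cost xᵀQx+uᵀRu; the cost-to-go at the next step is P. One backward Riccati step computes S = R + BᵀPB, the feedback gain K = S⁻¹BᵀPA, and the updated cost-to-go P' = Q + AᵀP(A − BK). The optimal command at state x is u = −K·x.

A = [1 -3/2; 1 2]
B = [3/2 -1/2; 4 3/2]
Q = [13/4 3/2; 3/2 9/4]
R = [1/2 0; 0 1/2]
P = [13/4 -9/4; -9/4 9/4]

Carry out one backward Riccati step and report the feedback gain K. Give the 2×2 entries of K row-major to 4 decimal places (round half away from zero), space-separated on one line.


BᵀP = [-4.1250 5.6250; -5.0000 4.5000]
S = R + BᵀPB = [1/2 0; 0 1/2] + [16.3125 10.5000; 10.5000 9.2500] = [16.8125 10.5000; 10.5000 9.7500]
BᵀPA = [1.5000 17.4375; -0.5000 16.5000]
K = S⁻¹·BᵀPA = [0.3703 -0.0603; -0.4501 1.7572]
A−BK = [0.2195 -0.5310; 0.1939 -0.3948]
AᵀP(A−BK) = [0.2195 -0.5310; -0.5310 1.8694]
P' = Q + AᵀP(A−BK) = [3.4695 0.9690; 0.9690 4.1194]
tr(P') = 7.5889

0.3703 -0.0603 -0.4501 1.7572


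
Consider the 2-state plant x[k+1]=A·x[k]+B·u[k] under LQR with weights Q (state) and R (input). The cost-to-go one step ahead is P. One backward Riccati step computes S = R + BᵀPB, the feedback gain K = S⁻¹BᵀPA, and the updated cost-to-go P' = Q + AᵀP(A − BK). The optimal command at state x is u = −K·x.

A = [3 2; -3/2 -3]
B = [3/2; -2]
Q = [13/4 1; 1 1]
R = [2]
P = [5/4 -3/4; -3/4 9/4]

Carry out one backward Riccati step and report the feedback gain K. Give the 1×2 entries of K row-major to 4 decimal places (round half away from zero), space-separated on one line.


BᵀP = [3.3750 -5.6250]
S = R + BᵀPB = [2] + [16.3125] = [18.3125]
BᵀPA = [18.5625 23.6250]
K = S⁻¹·BᵀPA = [1.0137 1.2901]
A−BK = [1.4795 0.0648; 0.5273 -0.4198]
AᵀP(A−BK) = [4.2466 2.6775; 2.6775 3.7713]
P' = Q + AᵀP(A−BK) = [7.4966 3.6775; 3.6775 4.7713]
tr(P') = 12.2679

1.0137 1.2901


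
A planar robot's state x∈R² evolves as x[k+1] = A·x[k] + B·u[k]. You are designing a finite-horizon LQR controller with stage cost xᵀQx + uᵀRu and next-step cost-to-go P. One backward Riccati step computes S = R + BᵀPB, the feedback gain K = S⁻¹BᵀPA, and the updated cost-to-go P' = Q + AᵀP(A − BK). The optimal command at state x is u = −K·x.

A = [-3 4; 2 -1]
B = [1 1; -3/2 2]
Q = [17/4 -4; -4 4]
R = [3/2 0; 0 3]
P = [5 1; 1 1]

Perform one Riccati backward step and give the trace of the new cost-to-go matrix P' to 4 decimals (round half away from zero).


28.5415

BᵀP = [3.5000 -0.5000; 7.0000 3.0000]
S = R + BᵀPB = [3/2 0; 0 3] + [4.2500 2.5000; 2.5000 13.0000] = [5.7500 2.5000; 2.5000 16.0000]
BᵀPA = [-11.5000 14.5000; -15.0000 25.0000]
K = S⁻¹·BᵀPA = [-1.7085 1.9767; -0.6706 1.2536]
A−BK = [-0.6210 0.7697; 0.7784 -0.5423]
AᵀP(A−BK) = [7.2945 -9.4636; -9.4636 12.9971]
P' = Q + AᵀP(A−BK) = [11.5445 -13.4636; -13.4636 16.9971]
tr(P') = 28.5415


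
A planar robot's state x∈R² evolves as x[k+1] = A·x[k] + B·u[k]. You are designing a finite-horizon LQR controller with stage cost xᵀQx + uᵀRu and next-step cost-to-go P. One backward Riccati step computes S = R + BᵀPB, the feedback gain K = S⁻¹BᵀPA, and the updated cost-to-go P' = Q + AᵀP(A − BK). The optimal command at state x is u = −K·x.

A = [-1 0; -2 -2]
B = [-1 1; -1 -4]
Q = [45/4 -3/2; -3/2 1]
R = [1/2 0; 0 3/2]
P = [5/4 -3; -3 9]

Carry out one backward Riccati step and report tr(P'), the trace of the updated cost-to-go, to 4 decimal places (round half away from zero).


BᵀP = [1.7500 -6.0000; 13.2500 -39.0000]
S = R + BᵀPB = [1/2 0; 0 3/2] + [4.2500 25.7500; 25.7500 169.2500] = [4.7500 25.7500; 25.7500 170.7500]
BᵀPA = [10.2500 12.0000; 64.7500 78.0000]
K = S⁻¹·BᵀPA = [0.5600 0.2736; 0.2948 0.4155]
A−BK = [-0.7348 -0.1419; -0.2610 -0.0642]
AᵀP(A−BK) = [0.4244 0.2889; 0.2889 0.3041]
P' = Q + AᵀP(A−BK) = [11.6744 -1.2111; -1.2111 1.3041]
tr(P') = 12.9785

12.9785


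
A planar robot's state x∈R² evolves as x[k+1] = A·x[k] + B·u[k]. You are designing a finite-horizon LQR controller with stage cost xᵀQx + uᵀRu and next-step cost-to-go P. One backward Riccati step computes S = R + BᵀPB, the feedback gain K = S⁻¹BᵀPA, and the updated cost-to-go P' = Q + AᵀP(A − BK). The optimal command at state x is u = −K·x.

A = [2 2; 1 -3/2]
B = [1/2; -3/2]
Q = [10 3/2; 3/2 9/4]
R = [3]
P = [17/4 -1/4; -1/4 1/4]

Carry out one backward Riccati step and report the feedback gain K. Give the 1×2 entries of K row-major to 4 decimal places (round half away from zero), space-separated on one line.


BᵀP = [2.5000 -0.5000]
S = R + BᵀPB = [3] + [2.0000] = [5.0000]
BᵀPA = [4.5000 5.7500]
K = S⁻¹·BᵀPA = [0.9000 1.1500]
A−BK = [1.5500 1.4250; 2.3500 0.2250]
AᵀP(A−BK) = [12.2000 11.7000; 11.7000 12.4500]
P' = Q + AᵀP(A−BK) = [22.2000 13.2000; 13.2000 14.7000]
tr(P') = 36.9000

0.9000 1.1500


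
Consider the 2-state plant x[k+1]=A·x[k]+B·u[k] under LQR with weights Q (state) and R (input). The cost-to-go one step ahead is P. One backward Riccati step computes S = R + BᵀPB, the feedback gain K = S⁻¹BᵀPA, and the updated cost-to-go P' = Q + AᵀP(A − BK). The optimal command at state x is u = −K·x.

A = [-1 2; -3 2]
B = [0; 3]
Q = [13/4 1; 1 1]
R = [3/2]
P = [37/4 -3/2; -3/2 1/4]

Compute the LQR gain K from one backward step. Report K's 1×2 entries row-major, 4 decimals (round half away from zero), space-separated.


0.6000 -2.0000

BᵀP = [-4.5000 0.7500]
S = R + BᵀPB = [3/2] + [2.2500] = [3.7500]
BᵀPA = [2.2500 -7.5000]
K = S⁻¹·BᵀPA = [0.6000 -2.0000]
A−BK = [-1.0000 2.0000; -4.8000 8.0000]
AᵀP(A−BK) = [1.1500 -3.5000; -3.5000 11.0000]
P' = Q + AᵀP(A−BK) = [4.4000 -2.5000; -2.5000 12.0000]
tr(P') = 16.4000


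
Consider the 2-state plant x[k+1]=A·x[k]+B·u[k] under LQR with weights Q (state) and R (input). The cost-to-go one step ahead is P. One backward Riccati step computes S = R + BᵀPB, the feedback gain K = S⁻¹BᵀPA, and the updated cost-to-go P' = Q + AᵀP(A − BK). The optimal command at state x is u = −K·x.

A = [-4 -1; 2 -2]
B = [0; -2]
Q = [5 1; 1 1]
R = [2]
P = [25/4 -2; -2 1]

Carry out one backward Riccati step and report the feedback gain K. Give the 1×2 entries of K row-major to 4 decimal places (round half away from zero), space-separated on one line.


BᵀP = [4.0000 -2.0000]
S = R + BᵀPB = [2] + [4.0000] = [6.0000]
BᵀPA = [-20.0000 0.0000]
K = S⁻¹·BᵀPA = [-3.3333 0.0000]
A−BK = [-4.0000 -1.0000; -4.6667 -2.0000]
AᵀP(A−BK) = [69.3333 9.0000; 9.0000 2.2500]
P' = Q + AᵀP(A−BK) = [74.3333 10.0000; 10.0000 3.2500]
tr(P') = 77.5833

-3.3333 0.0000


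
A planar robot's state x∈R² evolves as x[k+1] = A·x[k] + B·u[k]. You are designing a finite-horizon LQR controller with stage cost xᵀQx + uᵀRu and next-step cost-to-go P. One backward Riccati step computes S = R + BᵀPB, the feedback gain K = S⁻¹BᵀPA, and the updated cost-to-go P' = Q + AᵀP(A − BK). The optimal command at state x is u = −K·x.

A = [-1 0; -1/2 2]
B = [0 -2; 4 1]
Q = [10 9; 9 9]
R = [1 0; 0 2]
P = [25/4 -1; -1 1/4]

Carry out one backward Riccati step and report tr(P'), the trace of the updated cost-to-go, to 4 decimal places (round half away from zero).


BᵀP = [-4.0000 1.0000; -13.5000 2.2500]
S = R + BᵀPB = [1 0; 0 2] + [4.0000 9.0000; 9.0000 29.2500] = [5.0000 9.0000; 9.0000 31.2500]
BᵀPA = [3.5000 2.0000; 12.3750 4.5000]
K = S⁻¹·BᵀPA = [-0.0266 0.2924; 0.4037 0.0598]
A−BK = [-0.1927 0.1196; -0.7973 0.7708]
AᵀP(A−BK) = [0.4103 -0.0133; -0.0133 0.1462]
P' = Q + AᵀP(A−BK) = [10.4103 8.9867; 8.9867 9.1462]
tr(P') = 19.5565

19.5565


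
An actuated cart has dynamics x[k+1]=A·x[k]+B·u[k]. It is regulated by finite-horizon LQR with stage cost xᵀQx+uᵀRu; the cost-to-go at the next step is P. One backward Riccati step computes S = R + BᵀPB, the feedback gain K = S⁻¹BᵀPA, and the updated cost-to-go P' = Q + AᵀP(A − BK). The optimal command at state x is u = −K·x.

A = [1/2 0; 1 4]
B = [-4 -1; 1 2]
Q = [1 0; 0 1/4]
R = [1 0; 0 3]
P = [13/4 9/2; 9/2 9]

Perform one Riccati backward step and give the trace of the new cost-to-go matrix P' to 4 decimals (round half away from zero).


BᵀP = [-8.5000 -9.0000; 5.7500 13.5000]
S = R + BᵀPB = [1 0; 0 3] + [25.0000 -9.5000; -9.5000 21.2500] = [26.0000 -9.5000; -9.5000 24.2500]
BᵀPA = [-13.2500 -36.0000; 16.3750 54.0000]
K = S⁻¹·BᵀPA = [-0.3068 -0.6664; 0.5551 1.9658]
A−BK = [-0.1721 -0.6997; 0.1967 0.7348]
AᵀP(A−BK) = [1.1581 3.9815; 3.9815 13.8602]
P' = Q + AᵀP(A−BK) = [2.1581 3.9815; 3.9815 14.1102]
tr(P') = 16.2684

16.2684


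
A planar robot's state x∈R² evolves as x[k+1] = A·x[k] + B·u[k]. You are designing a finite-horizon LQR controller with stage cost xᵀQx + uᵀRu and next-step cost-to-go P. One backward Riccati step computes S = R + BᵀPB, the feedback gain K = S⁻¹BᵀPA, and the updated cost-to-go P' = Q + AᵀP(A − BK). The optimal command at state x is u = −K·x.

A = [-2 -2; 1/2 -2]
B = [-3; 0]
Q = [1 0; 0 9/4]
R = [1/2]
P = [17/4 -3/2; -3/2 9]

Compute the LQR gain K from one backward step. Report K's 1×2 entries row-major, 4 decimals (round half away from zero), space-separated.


BᵀP = [-12.7500 4.5000]
S = R + BᵀPB = [1/2] + [38.2500] = [38.7500]
BᵀPA = [27.7500 16.5000]
K = S⁻¹·BᵀPA = [0.7161 0.4258]
A−BK = [0.1484 -0.7226; 0.5000 -2.0000]
AᵀP(A−BK) = [2.3774 -8.3161; -8.3161 33.9742]
P' = Q + AᵀP(A−BK) = [3.3774 -8.3161; -8.3161 36.2242]
tr(P') = 39.6016

0.7161 0.4258
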